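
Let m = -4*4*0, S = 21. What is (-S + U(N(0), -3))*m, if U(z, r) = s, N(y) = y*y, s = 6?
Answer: 0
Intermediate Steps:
N(y) = y²
U(z, r) = 6
m = 0 (m = -16*0 = 0)
(-S + U(N(0), -3))*m = (-1*21 + 6)*0 = (-21 + 6)*0 = -15*0 = 0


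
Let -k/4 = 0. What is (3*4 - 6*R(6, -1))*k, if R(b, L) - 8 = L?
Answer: 0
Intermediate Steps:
R(b, L) = 8 + L
k = 0 (k = -4*0 = 0)
(3*4 - 6*R(6, -1))*k = (3*4 - 6*(8 - 1))*0 = (12 - 6*7)*0 = (12 - 42)*0 = -30*0 = 0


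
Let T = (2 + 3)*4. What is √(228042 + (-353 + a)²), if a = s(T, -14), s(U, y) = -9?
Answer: √359086 ≈ 599.24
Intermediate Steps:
T = 20 (T = 5*4 = 20)
a = -9
√(228042 + (-353 + a)²) = √(228042 + (-353 - 9)²) = √(228042 + (-362)²) = √(228042 + 131044) = √359086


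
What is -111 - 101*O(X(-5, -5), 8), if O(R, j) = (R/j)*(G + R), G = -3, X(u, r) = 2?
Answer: -343/4 ≈ -85.750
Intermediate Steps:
O(R, j) = R*(-3 + R)/j (O(R, j) = (R/j)*(-3 + R) = R*(-3 + R)/j)
-111 - 101*O(X(-5, -5), 8) = -111 - 202*(-3 + 2)/8 = -111 - 202*(-1)/8 = -111 - 101*(-1/4) = -111 + 101/4 = -343/4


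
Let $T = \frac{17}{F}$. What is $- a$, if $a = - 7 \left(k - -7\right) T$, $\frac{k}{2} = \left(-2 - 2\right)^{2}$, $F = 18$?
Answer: $\frac{1547}{6} \approx 257.83$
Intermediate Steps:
$k = 32$ ($k = 2 \left(-2 - 2\right)^{2} = 2 \left(-4\right)^{2} = 2 \cdot 16 = 32$)
$T = \frac{17}{18} \approx 0.94444$
$a = - \frac{1547}{6}$ ($a = - 7 \left(32 - -7\right) \frac{17}{18} = - 7 \left(32 + 7\right) \frac{17}{18} = \left(-7\right) 39 \cdot \frac{17}{18} = \left(-273\right) \frac{17}{18} = - \frac{1547}{6} \approx -257.83$)
$- a = \left(-1\right) \left(- \frac{1547}{6}\right) = \frac{1547}{6}$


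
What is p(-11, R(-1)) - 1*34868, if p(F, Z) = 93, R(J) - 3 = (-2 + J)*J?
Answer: -34775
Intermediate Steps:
R(J) = 3 + J*(-2 + J) (R(J) = 3 + (-2 + J)*J = 3 + J*(-2 + J))
p(-11, R(-1)) - 1*34868 = 93 - 1*34868 = 93 - 34868 = -34775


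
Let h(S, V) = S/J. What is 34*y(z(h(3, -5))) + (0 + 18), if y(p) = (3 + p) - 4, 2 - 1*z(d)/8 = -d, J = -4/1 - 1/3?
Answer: 4416/13 ≈ 339.69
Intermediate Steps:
J = -13/3 (J = -4*1 - 1*⅓ = -4 - ⅓ = -13/3 ≈ -4.3333)
h(S, V) = -3*S/13 (h(S, V) = S/(-13/3) = S*(-3/13) = -3*S/13)
z(d) = 16 + 8*d (z(d) = 16 - (-8)*d = 16 + 8*d)
y(p) = -1 + p
34*y(z(h(3, -5))) + (0 + 18) = 34*(-1 + (16 + 8*(-3/13*3))) + (0 + 18) = 34*(-1 + (16 + 8*(-9/13))) + 18 = 34*(-1 + (16 - 72/13)) + 18 = 34*(-1 + 136/13) + 18 = 34*(123/13) + 18 = 4182/13 + 18 = 4416/13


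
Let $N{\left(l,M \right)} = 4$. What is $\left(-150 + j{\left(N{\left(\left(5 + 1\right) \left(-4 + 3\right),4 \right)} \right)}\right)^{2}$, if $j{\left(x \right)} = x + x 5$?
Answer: $15876$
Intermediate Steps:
$j{\left(x \right)} = 6 x$ ($j{\left(x \right)} = x + 5 x = 6 x$)
$\left(-150 + j{\left(N{\left(\left(5 + 1\right) \left(-4 + 3\right),4 \right)} \right)}\right)^{2} = \left(-150 + 6 \cdot 4\right)^{2} = \left(-150 + 24\right)^{2} = \left(-126\right)^{2} = 15876$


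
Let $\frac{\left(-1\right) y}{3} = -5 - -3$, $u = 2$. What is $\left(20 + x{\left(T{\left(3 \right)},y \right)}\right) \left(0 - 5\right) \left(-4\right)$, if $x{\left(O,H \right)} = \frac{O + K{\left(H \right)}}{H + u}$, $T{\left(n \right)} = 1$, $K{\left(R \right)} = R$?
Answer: $\frac{835}{2} \approx 417.5$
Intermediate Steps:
$y = 6$ ($y = - 3 \left(-5 - -3\right) = - 3 \left(-5 + 3\right) = \left(-3\right) \left(-2\right) = 6$)
$x{\left(O,H \right)} = \frac{H + O}{2 + H}$ ($x{\left(O,H \right)} = \frac{O + H}{H + 2} = \frac{H + O}{2 + H}$)
$\left(20 + x{\left(T{\left(3 \right)},y \right)}\right) \left(0 - 5\right) \left(-4\right) = \left(20 + \frac{6 + 1}{2 + 6}\right) \left(0 - 5\right) \left(-4\right) = \left(20 + \frac{1}{8} \cdot 7\right) \left(\left(-5\right) \left(-4\right)\right) = \left(20 + \frac{1}{8} \cdot 7\right) 20 = \left(20 + \frac{7}{8}\right) 20 = \frac{167}{8} \cdot 20 = \frac{835}{2}$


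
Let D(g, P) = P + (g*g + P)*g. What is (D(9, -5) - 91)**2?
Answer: 345744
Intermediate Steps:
D(g, P) = P + g*(P + g**2) (D(g, P) = P + (g**2 + P)*g = P + (P + g**2)*g = P + g*(P + g**2))
(D(9, -5) - 91)**2 = ((-5 + 9**3 - 5*9) - 91)**2 = ((-5 + 729 - 45) - 91)**2 = (679 - 91)**2 = 588**2 = 345744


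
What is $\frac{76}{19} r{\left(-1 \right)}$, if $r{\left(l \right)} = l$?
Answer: $-4$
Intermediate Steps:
$\frac{76}{19} r{\left(-1 \right)} = \frac{76}{19} \left(-1\right) = 76 \cdot \frac{1}{19} \left(-1\right) = 4 \left(-1\right) = -4$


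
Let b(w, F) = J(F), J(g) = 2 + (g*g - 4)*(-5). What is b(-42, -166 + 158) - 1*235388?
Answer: -235686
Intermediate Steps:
J(g) = 22 - 5*g² (J(g) = 2 + (g² - 4)*(-5) = 2 + (-4 + g²)*(-5) = 2 + (20 - 5*g²) = 22 - 5*g²)
b(w, F) = 22 - 5*F²
b(-42, -166 + 158) - 1*235388 = (22 - 5*(-166 + 158)²) - 1*235388 = (22 - 5*(-8)²) - 235388 = (22 - 5*64) - 235388 = (22 - 320) - 235388 = -298 - 235388 = -235686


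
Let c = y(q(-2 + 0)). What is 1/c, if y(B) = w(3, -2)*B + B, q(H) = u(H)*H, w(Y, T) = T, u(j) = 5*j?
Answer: -1/20 ≈ -0.050000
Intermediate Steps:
q(H) = 5*H² (q(H) = (5*H)*H = 5*H²)
y(B) = -B (y(B) = -2*B + B = -B)
c = -20 (c = -5*(-2 + 0)² = -5*(-2)² = -5*4 = -1*20 = -20)
1/c = 1/(-20) = -1/20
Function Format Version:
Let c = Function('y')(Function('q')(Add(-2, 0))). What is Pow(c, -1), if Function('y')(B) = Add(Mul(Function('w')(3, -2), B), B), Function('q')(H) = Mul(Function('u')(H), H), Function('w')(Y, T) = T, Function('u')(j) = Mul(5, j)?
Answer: Rational(-1, 20) ≈ -0.050000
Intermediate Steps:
Function('q')(H) = Mul(5, Pow(H, 2)) (Function('q')(H) = Mul(Mul(5, H), H) = Mul(5, Pow(H, 2)))
Function('y')(B) = Mul(-1, B) (Function('y')(B) = Add(Mul(-2, B), B) = Mul(-1, B))
c = -20 (c = Mul(-1, Mul(5, Pow(Add(-2, 0), 2))) = Mul(-1, Mul(5, Pow(-2, 2))) = Mul(-1, Mul(5, 4)) = Mul(-1, 20) = -20)
Pow(c, -1) = Pow(-20, -1) = Rational(-1, 20)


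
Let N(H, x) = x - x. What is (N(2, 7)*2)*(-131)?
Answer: 0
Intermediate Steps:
N(H, x) = 0
(N(2, 7)*2)*(-131) = (0*2)*(-131) = 0*(-131) = 0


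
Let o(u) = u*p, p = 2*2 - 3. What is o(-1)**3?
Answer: -1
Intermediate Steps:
p = 1 (p = 4 - 3 = 1)
o(u) = u (o(u) = u*1 = u)
o(-1)**3 = (-1)**3 = -1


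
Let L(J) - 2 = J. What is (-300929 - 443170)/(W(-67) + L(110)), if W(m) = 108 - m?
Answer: -744099/287 ≈ -2592.7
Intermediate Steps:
L(J) = 2 + J
(-300929 - 443170)/(W(-67) + L(110)) = (-300929 - 443170)/((108 - 1*(-67)) + (2 + 110)) = -744099/((108 + 67) + 112) = -744099/(175 + 112) = -744099/287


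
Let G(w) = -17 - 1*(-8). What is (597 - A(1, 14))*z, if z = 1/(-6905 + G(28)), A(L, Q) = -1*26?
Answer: -623/6914 ≈ -0.090107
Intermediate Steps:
A(L, Q) = -26
G(w) = -9 (G(w) = -17 + 8 = -9)
z = -1/6914 (z = 1/(-6905 - 9) = 1/(-6914) = -1/6914 ≈ -0.00014463)
(597 - A(1, 14))*z = (597 - 1*(-26))*(-1/6914) = (597 + 26)*(-1/6914) = 623*(-1/6914) = -623/6914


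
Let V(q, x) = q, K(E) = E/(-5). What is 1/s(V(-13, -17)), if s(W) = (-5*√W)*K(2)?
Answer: -I*√13/26 ≈ -0.13867*I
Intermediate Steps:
K(E) = -E/5 (K(E) = E*(-⅕) = -E/5)
s(W) = 2*√W (s(W) = (-5*√W)*(-⅕*2) = -5*√W*(-⅖) = 2*√W)
1/s(V(-13, -17)) = 1/(2*√(-13)) = 1/(2*(I*√13)) = 1/(2*I*√13) = -I*√13/26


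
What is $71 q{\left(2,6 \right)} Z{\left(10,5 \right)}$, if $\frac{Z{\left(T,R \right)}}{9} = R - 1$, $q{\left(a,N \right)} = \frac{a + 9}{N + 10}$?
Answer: $\frac{7029}{4} \approx 1757.3$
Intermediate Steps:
$q{\left(a,N \right)} = \frac{9 + a}{10 + N}$
$Z{\left(T,R \right)} = -9 + 9 R$ ($Z{\left(T,R \right)} = 9 \left(R - 1\right) = 9 \left(-1 + R\right) = -9 + 9 R$)
$71 q{\left(2,6 \right)} Z{\left(10,5 \right)} = 71 \frac{9 + 2}{10 + 6} \left(-9 + 9 \cdot 5\right) = 71 \cdot \frac{1}{16} \cdot 11 \left(-9 + 45\right) = 71 \cdot \frac{1}{16} \cdot 11 \cdot 36 = 71 \cdot \frac{11}{16} \cdot 36 = \frac{781}{16} \cdot 36 = \frac{7029}{4}$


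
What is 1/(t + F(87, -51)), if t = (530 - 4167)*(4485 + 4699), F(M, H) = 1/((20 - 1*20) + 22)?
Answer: -22/734848575 ≈ -2.9938e-8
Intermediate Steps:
F(M, H) = 1/22 (F(M, H) = 1/((20 - 20) + 22) = 1/(0 + 22) = 1/22)
t = -33402208 (t = -3637*9184 = -33402208)
1/(t + F(87, -51)) = 1/(-33402208 + 1/22) = 1/(-734848575/22) = -22/734848575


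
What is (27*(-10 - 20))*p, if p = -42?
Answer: 34020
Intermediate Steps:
(27*(-10 - 20))*p = (27*(-10 - 20))*(-42) = (27*(-30))*(-42) = -810*(-42) = 34020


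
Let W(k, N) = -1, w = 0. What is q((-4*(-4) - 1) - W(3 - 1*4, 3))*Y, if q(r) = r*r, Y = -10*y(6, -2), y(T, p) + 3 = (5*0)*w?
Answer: 7680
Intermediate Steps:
y(T, p) = -3 (y(T, p) = -3 + (5*0)*0 = -3 + 0*0 = -3 + 0 = -3)
Y = 30 (Y = -10*(-3) = 30)
q(r) = r**2
q((-4*(-4) - 1) - W(3 - 1*4, 3))*Y = ((-4*(-4) - 1) - 1*(-1))**2*30 = ((16 - 1) + 1)**2*30 = (15 + 1)**2*30 = 16**2*30 = 256*30 = 7680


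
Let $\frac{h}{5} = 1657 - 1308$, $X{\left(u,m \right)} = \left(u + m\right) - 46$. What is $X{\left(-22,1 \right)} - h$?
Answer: $-1812$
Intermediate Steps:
$X{\left(u,m \right)} = -46 + m + u$ ($X{\left(u,m \right)} = \left(m + u\right) - 46 = -46 + m + u$)
$h = 1745$ ($h = 5 \left(1657 - 1308\right) = 5 \cdot 349 = 1745$)
$X{\left(-22,1 \right)} - h = \left(-46 + 1 - 22\right) - 1745 = -67 - 1745 = -1812$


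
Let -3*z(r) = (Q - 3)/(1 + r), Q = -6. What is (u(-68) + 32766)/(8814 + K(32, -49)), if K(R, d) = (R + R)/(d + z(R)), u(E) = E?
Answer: 4397881/1185307 ≈ 3.7103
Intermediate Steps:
z(r) = 3/(1 + r) (z(r) = -(-6 - 3)/(3*(1 + r)) = -(-3)/(1 + r) = 3/(1 + r))
K(R, d) = 2*R/(d + 3/(1 + R)) (K(R, d) = (R + R)/(d + 3/(1 + R)) = (2*R)/(d + 3/(1 + R)) = 2*R/(d + 3/(1 + R)))
(u(-68) + 32766)/(8814 + K(32, -49)) = (-68 + 32766)/(8814 + 2*32*(1 + 32)/(3 - 49*(1 + 32))) = 32698/(8814 + 2*32*33/(3 - 49*33)) = 32698/(8814 + 2*32*33/(3 - 1617)) = 32698/(8814 + 2*32*33/(-1614)) = 32698/(8814 + 2*32*(-1/1614)*33) = 32698/(8814 - 352/269) = 32698/(2370614/269) = 32698*(269/2370614) = 4397881/1185307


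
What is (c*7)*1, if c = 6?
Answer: 42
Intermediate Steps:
(c*7)*1 = (6*7)*1 = 42*1 = 42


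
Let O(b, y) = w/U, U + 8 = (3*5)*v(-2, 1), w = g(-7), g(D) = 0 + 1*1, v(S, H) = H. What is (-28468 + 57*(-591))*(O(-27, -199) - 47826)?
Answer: 20808313055/7 ≈ 2.9726e+9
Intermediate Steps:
g(D) = 1 (g(D) = 0 + 1 = 1)
w = 1
U = 7 (U = -8 + (3*5)*1 = -8 + 15*1 = -8 + 15 = 7)
O(b, y) = ⅐ (O(b, y) = 1/7 = 1*(⅐) = ⅐)
(-28468 + 57*(-591))*(O(-27, -199) - 47826) = (-28468 + 57*(-591))*(⅐ - 47826) = (-28468 - 33687)*(-334781/7) = -62155*(-334781/7) = 20808313055/7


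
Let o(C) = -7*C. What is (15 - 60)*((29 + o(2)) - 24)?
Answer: 405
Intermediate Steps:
(15 - 60)*((29 + o(2)) - 24) = (15 - 60)*((29 - 7*2) - 24) = -45*((29 - 14) - 24) = -45*(15 - 24) = -45*(-9) = 405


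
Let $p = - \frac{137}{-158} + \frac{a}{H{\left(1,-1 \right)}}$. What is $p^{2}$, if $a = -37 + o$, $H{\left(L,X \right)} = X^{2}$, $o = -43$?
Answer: $\frac{156325009}{24964} \approx 6262.0$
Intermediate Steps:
$a = -80$ ($a = -37 - 43 = -80$)
$p = - \frac{12503}{158}$ ($p = - \frac{137}{-158} - \frac{80}{\left(-1\right)^{2}} = \left(-137\right) \left(- \frac{1}{158}\right) - \frac{80}{1} = \frac{137}{158} - 80 = - \frac{12503}{158} \approx -79.133$)
$p^{2} = \left(- \frac{12503}{158}\right)^{2} = \frac{156325009}{24964}$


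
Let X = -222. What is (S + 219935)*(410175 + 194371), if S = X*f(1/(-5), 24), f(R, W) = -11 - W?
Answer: 137658146930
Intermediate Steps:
S = 7770 (S = -222*(-11 - 1*24) = -222*(-11 - 24) = -222*(-35) = 7770)
(S + 219935)*(410175 + 194371) = (7770 + 219935)*(410175 + 194371) = 227705*604546 = 137658146930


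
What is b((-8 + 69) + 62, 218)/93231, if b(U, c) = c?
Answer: 218/93231 ≈ 0.0023383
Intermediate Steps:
b((-8 + 69) + 62, 218)/93231 = 218/93231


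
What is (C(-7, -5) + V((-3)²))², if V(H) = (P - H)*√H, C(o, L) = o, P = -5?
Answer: 2401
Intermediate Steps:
V(H) = √H*(-5 - H) (V(H) = (-5 - H)*√H = √H*(-5 - H))
(C(-7, -5) + V((-3)²))² = (-7 + √((-3)²)*(-5 - 1*(-3)²))² = (-7 + √9*(-5 - 1*9))² = (-7 + 3*(-5 - 9))² = (-7 + 3*(-14))² = (-7 - 42)² = (-49)² = 2401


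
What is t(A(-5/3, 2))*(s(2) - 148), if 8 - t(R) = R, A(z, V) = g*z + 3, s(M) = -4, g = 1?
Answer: -3040/3 ≈ -1013.3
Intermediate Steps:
A(z, V) = 3 + z (A(z, V) = 1*z + 3 = z + 3 = 3 + z)
t(R) = 8 - R
t(A(-5/3, 2))*(s(2) - 148) = (8 - (3 - 5/3))*(-4 - 148) = (8 - (3 - 5*1/3))*(-152) = (8 - (3 - 5/3))*(-152) = (8 - 1*4/3)*(-152) = (8 - 4/3)*(-152) = (20/3)*(-152) = -3040/3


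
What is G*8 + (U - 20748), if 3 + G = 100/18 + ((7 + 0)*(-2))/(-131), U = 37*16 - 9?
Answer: -23749423/1179 ≈ -20144.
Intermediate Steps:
U = 583 (U = 592 - 9 = 583)
G = 3139/1179 (G = -3 + (100/18 + ((7 + 0)*(-2))/(-131)) = -3 + (100*(1/18) + (7*(-2))*(-1/131)) = -3 + (50/9 - 14*(-1/131)) = -3 + (50/9 + 14/131) = -3 + 6676/1179 = 3139/1179 ≈ 2.6624)
G*8 + (U - 20748) = (3139/1179)*8 + (583 - 20748) = 25112/1179 - 20165 = -23749423/1179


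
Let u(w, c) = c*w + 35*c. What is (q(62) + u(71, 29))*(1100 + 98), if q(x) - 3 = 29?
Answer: 3720988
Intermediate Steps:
q(x) = 32 (q(x) = 3 + 29 = 32)
u(w, c) = 35*c + c*w
(q(62) + u(71, 29))*(1100 + 98) = (32 + 29*(35 + 71))*(1100 + 98) = (32 + 29*106)*1198 = (32 + 3074)*1198 = 3106*1198 = 3720988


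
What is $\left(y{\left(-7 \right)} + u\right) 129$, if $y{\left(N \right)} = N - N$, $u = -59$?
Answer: $-7611$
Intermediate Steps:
$y{\left(N \right)} = 0$
$\left(y{\left(-7 \right)} + u\right) 129 = \left(0 - 59\right) 129 = \left(-59\right) 129 = -7611$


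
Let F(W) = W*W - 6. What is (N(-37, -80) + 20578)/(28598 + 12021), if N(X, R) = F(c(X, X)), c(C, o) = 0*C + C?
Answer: 21941/40619 ≈ 0.54017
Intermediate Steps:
c(C, o) = C (c(C, o) = 0 + C = C)
F(W) = -6 + W**2 (F(W) = W**2 - 6 = -6 + W**2)
N(X, R) = -6 + X**2
(N(-37, -80) + 20578)/(28598 + 12021) = ((-6 + (-37)**2) + 20578)/(28598 + 12021) = ((-6 + 1369) + 20578)/40619 = (1363 + 20578)*(1/40619) = 21941*(1/40619) = 21941/40619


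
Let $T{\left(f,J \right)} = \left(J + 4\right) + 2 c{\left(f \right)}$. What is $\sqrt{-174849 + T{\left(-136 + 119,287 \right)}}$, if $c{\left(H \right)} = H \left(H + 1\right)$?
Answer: $i \sqrt{174014} \approx 417.15 i$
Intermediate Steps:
$c{\left(H \right)} = H \left(1 + H\right)$
$T{\left(f,J \right)} = 4 + J + 2 f \left(1 + f\right)$ ($T{\left(f,J \right)} = \left(J + 4\right) + 2 f \left(1 + f\right) = \left(4 + J\right) + 2 f \left(1 + f\right) = 4 + J + 2 f \left(1 + f\right)$)
$\sqrt{-174849 + T{\left(-136 + 119,287 \right)}} = \sqrt{-174849 + \left(4 + 287 + 2 \left(-136 + 119\right) \left(1 + \left(-136 + 119\right)\right)\right)} = \sqrt{-174849 + \left(4 + 287 + 2 \left(-17\right) \left(1 - 17\right)\right)} = \sqrt{-174849 + \left(4 + 287 + 2 \left(-17\right) \left(-16\right)\right)} = \sqrt{-174849 + \left(4 + 287 + 544\right)} = \sqrt{-174849 + 835} = \sqrt{-174014} = i \sqrt{174014}$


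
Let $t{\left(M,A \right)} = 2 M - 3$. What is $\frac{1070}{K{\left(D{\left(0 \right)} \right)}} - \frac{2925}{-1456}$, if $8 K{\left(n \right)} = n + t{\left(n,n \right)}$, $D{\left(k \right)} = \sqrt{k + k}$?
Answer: $- \frac{958045}{336} \approx -2851.3$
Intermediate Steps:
$t{\left(M,A \right)} = -3 + 2 M$
$D{\left(k \right)} = \sqrt{2} \sqrt{k}$ ($D{\left(k \right)} = \sqrt{2 k} = \sqrt{2} \sqrt{k}$)
$K{\left(n \right)} = - \frac{3}{8} + \frac{3 n}{8}$ ($K{\left(n \right)} = \frac{n + \left(-3 + 2 n\right)}{8} = \frac{-3 + 3 n}{8} = - \frac{3}{8} + \frac{3 n}{8}$)
$\frac{1070}{K{\left(D{\left(0 \right)} \right)}} - \frac{2925}{-1456} = \frac{1070}{- \frac{3}{8} + \frac{3 \sqrt{2} \sqrt{0}}{8}} - \frac{2925}{-1456} = \frac{1070}{- \frac{3}{8} + \frac{3 \sqrt{2} \cdot 0}{8}} - - \frac{225}{112} = \frac{1070}{- \frac{3}{8} + \frac{3}{8} \cdot 0} + \frac{225}{112} = \frac{1070}{- \frac{3}{8} + 0} + \frac{225}{112} = \frac{1070}{- \frac{3}{8}} + \frac{225}{112} = 1070 \left(- \frac{8}{3}\right) + \frac{225}{112} = - \frac{8560}{3} + \frac{225}{112} = - \frac{958045}{336}$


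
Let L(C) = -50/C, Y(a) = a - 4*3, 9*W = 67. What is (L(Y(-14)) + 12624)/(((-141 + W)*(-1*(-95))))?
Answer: -1477233/1484470 ≈ -0.99512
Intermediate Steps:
W = 67/9 (W = (1/9)*67 = 67/9 ≈ 7.4444)
Y(a) = -12 + a (Y(a) = a - 12 = -12 + a)
(L(Y(-14)) + 12624)/(((-141 + W)*(-1*(-95)))) = (-50/(-12 - 14) + 12624)/(((-141 + 67/9)*(-1*(-95)))) = (-50/(-26) + 12624)/((-1202/9*95)) = (-50*(-1/26) + 12624)/(-114190/9) = (25/13 + 12624)*(-9/114190) = (164137/13)*(-9/114190) = -1477233/1484470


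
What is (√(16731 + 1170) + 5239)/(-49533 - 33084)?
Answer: -5239/82617 - 3*√221/27539 ≈ -0.065033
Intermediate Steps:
(√(16731 + 1170) + 5239)/(-49533 - 33084) = (√17901 + 5239)/(-82617) = (9*√221 + 5239)*(-1/82617) = (5239 + 9*√221)*(-1/82617) = -5239/82617 - 3*√221/27539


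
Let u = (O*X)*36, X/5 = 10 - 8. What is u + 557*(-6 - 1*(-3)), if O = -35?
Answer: -14271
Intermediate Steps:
X = 10 (X = 5*(10 - 8) = 5*2 = 10)
u = -12600 (u = -35*10*36 = -350*36 = -12600)
u + 557*(-6 - 1*(-3)) = -12600 + 557*(-6 - 1*(-3)) = -12600 + 557*(-6 + 3) = -12600 + 557*(-3) = -12600 - 1671 = -14271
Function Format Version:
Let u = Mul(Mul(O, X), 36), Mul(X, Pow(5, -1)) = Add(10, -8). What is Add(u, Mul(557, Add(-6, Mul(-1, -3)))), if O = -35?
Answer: -14271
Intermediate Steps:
X = 10 (X = Mul(5, Add(10, -8)) = Mul(5, 2) = 10)
u = -12600 (u = Mul(Mul(-35, 10), 36) = Mul(-350, 36) = -12600)
Add(u, Mul(557, Add(-6, Mul(-1, -3)))) = Add(-12600, Mul(557, Add(-6, Mul(-1, -3)))) = Add(-12600, Mul(557, Add(-6, 3))) = Add(-12600, Mul(557, -3)) = Add(-12600, -1671) = -14271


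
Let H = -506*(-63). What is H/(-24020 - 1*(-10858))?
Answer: -15939/6581 ≈ -2.4220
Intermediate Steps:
H = 31878
H/(-24020 - 1*(-10858)) = 31878/(-24020 - 1*(-10858)) = 31878/(-24020 + 10858) = 31878/(-13162) = 31878*(-1/13162) = -15939/6581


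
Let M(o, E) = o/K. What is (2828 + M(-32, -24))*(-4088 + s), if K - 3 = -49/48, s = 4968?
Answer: 47013824/19 ≈ 2.4744e+6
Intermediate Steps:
K = 95/48 (K = 3 - 49/48 = 95/48 ≈ 1.9792)
M(o, E) = 48*o/95 (M(o, E) = o/(95/48) = o*(48/95) = 48*o/95)
(2828 + M(-32, -24))*(-4088 + s) = (2828 + (48/95)*(-32))*(-4088 + 4968) = (2828 - 1536/95)*880 = (267124/95)*880 = 47013824/19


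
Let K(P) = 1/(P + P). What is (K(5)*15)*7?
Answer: 21/2 ≈ 10.500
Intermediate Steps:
K(P) = 1/(2*P)
(K(5)*15)*7 = (((½)/5)*15)*7 = (((½)*(⅕))*15)*7 = ((⅒)*15)*7 = (3/2)*7 = 21/2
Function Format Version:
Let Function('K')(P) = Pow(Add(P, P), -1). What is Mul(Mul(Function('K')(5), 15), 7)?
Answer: Rational(21, 2) ≈ 10.500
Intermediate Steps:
Function('K')(P) = Mul(Rational(1, 2), Pow(P, -1)) (Function('K')(P) = Pow(Mul(2, P), -1) = Mul(Rational(1, 2), Pow(P, -1)))
Mul(Mul(Function('K')(5), 15), 7) = Mul(Mul(Mul(Rational(1, 2), Pow(5, -1)), 15), 7) = Mul(Mul(Mul(Rational(1, 2), Rational(1, 5)), 15), 7) = Mul(Mul(Rational(1, 10), 15), 7) = Mul(Rational(3, 2), 7) = Rational(21, 2)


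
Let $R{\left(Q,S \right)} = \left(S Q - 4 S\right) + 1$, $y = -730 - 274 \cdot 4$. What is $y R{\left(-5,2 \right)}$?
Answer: $31042$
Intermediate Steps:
$y = -1826$ ($y = -730 - 1096 = -1826$)
$R{\left(Q,S \right)} = 1 - 4 S + Q S$ ($R{\left(Q,S \right)} = \left(Q S - 4 S\right) + 1 = \left(- 4 S + Q S\right) + 1 = 1 - 4 S + Q S$)
$y R{\left(-5,2 \right)} = - 1826 \left(1 - 8 - 10\right) = \left(-1826\right) \left(-17\right) = 31042$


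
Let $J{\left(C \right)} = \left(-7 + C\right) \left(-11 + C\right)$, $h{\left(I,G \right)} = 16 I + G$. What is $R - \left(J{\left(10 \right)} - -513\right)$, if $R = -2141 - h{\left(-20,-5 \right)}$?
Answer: $-2326$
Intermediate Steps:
$h{\left(I,G \right)} = G + 16 I$
$J{\left(C \right)} = \left(-11 + C\right) \left(-7 + C\right)$
$R = -1816$ ($R = -2141 - \left(-5 + 16 \left(-20\right)\right) = -2141 - \left(-5 - 320\right) = -2141 - -325 = -2141 + 325 = -1816$)
$R - \left(J{\left(10 \right)} - -513\right) = -1816 - \left(\left(77 + 10^{2} - 180\right) - -513\right) = -1816 - \left(\left(77 + 100 - 180\right) + 513\right) = -1816 - \left(-3 + 513\right) = -1816 - 510 = -2326$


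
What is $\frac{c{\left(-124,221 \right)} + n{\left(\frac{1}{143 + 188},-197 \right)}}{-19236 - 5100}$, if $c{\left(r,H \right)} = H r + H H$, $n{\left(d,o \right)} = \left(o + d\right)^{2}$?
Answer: $- \frac{2200160531}{888758832} \approx -2.4755$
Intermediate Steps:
$n{\left(d,o \right)} = \left(d + o\right)^{2}$
$c{\left(r,H \right)} = H^{2} + H r$ ($c{\left(r,H \right)} = H r + H^{2} = H^{2} + H r$)
$\frac{c{\left(-124,221 \right)} + n{\left(\frac{1}{143 + 188},-197 \right)}}{-19236 - 5100} = \frac{221 \left(221 - 124\right) + \left(\frac{1}{143 + 188} - 197\right)^{2}}{-19236 - 5100} = \frac{221 \cdot 97 + \left(\frac{1}{331} - 197\right)^{2}}{-24336} = \left(21437 + \left(\frac{1}{331} - 197\right)^{2}\right) \left(- \frac{1}{24336}\right) = \left(21437 + \left(- \frac{65206}{331}\right)^{2}\right) \left(- \frac{1}{24336}\right) = \left(21437 + \frac{4251822436}{109561}\right) \left(- \frac{1}{24336}\right) = \frac{6600481593}{109561} \left(- \frac{1}{24336}\right) = - \frac{2200160531}{888758832}$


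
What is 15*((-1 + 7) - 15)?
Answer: -135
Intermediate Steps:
15*((-1 + 7) - 15) = 15*(6 - 15) = 15*(-9) = -135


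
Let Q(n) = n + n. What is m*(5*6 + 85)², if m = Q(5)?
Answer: 132250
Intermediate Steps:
Q(n) = 2*n
m = 10 (m = 2*5 = 10)
m*(5*6 + 85)² = 10*(5*6 + 85)² = 10*(30 + 85)² = 10*115² = 10*13225 = 132250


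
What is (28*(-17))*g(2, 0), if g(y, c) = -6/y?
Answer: 1428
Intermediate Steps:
(28*(-17))*g(2, 0) = (28*(-17))*(-6/2) = -(-2856)/2 = -476*(-3) = 1428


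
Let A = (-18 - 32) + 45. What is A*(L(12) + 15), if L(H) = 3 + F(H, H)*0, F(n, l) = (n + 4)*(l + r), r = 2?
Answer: -90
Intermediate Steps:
F(n, l) = (2 + l)*(4 + n) (F(n, l) = (n + 4)*(l + 2) = (4 + n)*(2 + l) = (2 + l)*(4 + n))
A = -5 (A = -50 + 45 = -5)
L(H) = 3 (L(H) = 3 + (8 + 2*H + 4*H + H*H)*0 = 3 + (8 + 2*H + 4*H + H²)*0 = 3 + (8 + H² + 6*H)*0 = 3 + 0 = 3)
A*(L(12) + 15) = -5*(3 + 15) = -5*18 = -90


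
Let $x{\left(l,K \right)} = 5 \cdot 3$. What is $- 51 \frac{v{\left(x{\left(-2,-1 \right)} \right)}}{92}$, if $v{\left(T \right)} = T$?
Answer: $- \frac{765}{92} \approx -8.3152$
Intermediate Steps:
$x{\left(l,K \right)} = 15$
$- 51 \frac{v{\left(x{\left(-2,-1 \right)} \right)}}{92} = - 51 \cdot \frac{15}{92} = - 51 \cdot 15 \cdot \frac{1}{92} = \left(-51\right) \frac{15}{92} = - \frac{765}{92}$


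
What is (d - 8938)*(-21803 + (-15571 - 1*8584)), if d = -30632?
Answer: 1818558060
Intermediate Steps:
(d - 8938)*(-21803 + (-15571 - 1*8584)) = (-30632 - 8938)*(-21803 + (-15571 - 1*8584)) = -39570*(-21803 + (-15571 - 8584)) = -39570*(-21803 - 24155) = -39570*(-45958) = 1818558060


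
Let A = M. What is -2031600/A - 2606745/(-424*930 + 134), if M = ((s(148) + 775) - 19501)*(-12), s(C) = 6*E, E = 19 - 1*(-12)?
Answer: -920331875/365410422 ≈ -2.5186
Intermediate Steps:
E = 31 (E = 19 + 12 = 31)
s(C) = 186 (s(C) = 6*31 = 186)
M = 222480 (M = ((186 + 775) - 19501)*(-12) = (961 - 19501)*(-12) = -18540*(-12) = 222480)
A = 222480
-2031600/A - 2606745/(-424*930 + 134) = -2031600/222480 - 2606745/(-424*930 + 134) = -2031600*1/222480 - 2606745/(-394320 + 134) = -8465/927 - 2606745/(-394186) = -8465/927 - 2606745*(-1/394186) = -8465/927 + 2606745/394186 = -920331875/365410422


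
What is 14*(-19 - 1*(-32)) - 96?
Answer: 86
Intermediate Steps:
14*(-19 - 1*(-32)) - 96 = 14*(-19 + 32) - 96 = 14*13 - 96 = 182 - 96 = 86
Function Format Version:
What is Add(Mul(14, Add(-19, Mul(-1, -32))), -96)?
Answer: 86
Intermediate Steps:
Add(Mul(14, Add(-19, Mul(-1, -32))), -96) = Add(Mul(14, Add(-19, 32)), -96) = Add(Mul(14, 13), -96) = Add(182, -96) = 86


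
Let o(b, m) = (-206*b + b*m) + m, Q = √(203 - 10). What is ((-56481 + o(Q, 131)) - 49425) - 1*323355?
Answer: -429130 - 75*√193 ≈ -4.3017e+5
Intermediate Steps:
Q = √193 ≈ 13.892
o(b, m) = m - 206*b + b*m
((-56481 + o(Q, 131)) - 49425) - 1*323355 = ((-56481 + (131 - 206*√193 + √193*131)) - 49425) - 1*323355 = ((-56481 + (131 - 206*√193 + 131*√193)) - 49425) - 323355 = ((-56481 + (131 - 75*√193)) - 49425) - 323355 = ((-56350 - 75*√193) - 49425) - 323355 = (-105775 - 75*√193) - 323355 = -429130 - 75*√193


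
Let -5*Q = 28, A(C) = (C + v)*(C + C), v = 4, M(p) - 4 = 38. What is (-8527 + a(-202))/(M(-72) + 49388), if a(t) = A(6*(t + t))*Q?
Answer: -65708623/49430 ≈ -1329.3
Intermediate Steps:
M(p) = 42 (M(p) = 4 + 38 = 42)
A(C) = 2*C*(4 + C) (A(C) = (C + 4)*(C + C) = (4 + C)*(2*C) = 2*C*(4 + C))
Q = -28/5 (Q = -1/5*28 = -28/5 ≈ -5.6000)
a(t) = -672*t*(4 + 12*t)/5 (a(t) = (2*(6*(t + t))*(4 + 6*(t + t)))*(-28/5) = (2*(6*(2*t))*(4 + 6*(2*t)))*(-28/5) = (2*(12*t)*(4 + 12*t))*(-28/5) = (24*t*(4 + 12*t))*(-28/5) = -672*t*(4 + 12*t)/5)
(-8527 + a(-202))/(M(-72) + 49388) = (-8527 - 2688/5*(-202)*(1 + 3*(-202)))/(42 + 49388) = (-8527 - 2688/5*(-202)*(1 - 606))/49430 = (-8527 - 2688/5*(-202)*(-605))*(1/49430) = (-8527 - 65700096)*(1/49430) = -65708623*1/49430 = -65708623/49430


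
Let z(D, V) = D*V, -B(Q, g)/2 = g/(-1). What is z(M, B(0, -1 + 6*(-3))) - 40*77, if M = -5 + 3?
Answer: -3004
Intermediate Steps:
B(Q, g) = 2*g (B(Q, g) = -2*g/(-1) = -2*g*(-1) = -(-2)*g = 2*g)
M = -2
z(M, B(0, -1 + 6*(-3))) - 40*77 = -4*(-1 + 6*(-3)) - 40*77 = -4*(-1 - 18) - 3080 = -4*(-19) - 3080 = -2*(-38) - 3080 = 76 - 3080 = -3004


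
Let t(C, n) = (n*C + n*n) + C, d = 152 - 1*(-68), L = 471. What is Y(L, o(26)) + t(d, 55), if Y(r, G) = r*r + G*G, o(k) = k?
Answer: 237862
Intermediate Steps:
Y(r, G) = G² + r² (Y(r, G) = r² + G² = G² + r²)
d = 220 (d = 152 + 68 = 220)
t(C, n) = C + n² + C*n (t(C, n) = (C*n + n²) + C = (n² + C*n) + C = C + n² + C*n)
Y(L, o(26)) + t(d, 55) = (26² + 471²) + (220 + 55² + 220*55) = (676 + 221841) + (220 + 3025 + 12100) = 222517 + 15345 = 237862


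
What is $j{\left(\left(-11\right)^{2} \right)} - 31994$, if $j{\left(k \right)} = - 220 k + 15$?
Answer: $-58599$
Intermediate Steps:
$j{\left(k \right)} = 15 - 220 k$
$j{\left(\left(-11\right)^{2} \right)} - 31994 = \left(15 - 220 \left(-11\right)^{2}\right) - 31994 = \left(15 - 26620\right) - 31994 = -26605 - 31994 = -58599$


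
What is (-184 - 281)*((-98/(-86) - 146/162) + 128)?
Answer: -69231370/1161 ≈ -59631.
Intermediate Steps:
(-184 - 281)*((-98/(-86) - 146/162) + 128) = -465*((-98*(-1/86) - 146*1/162) + 128) = -465*((49/43 - 73/81) + 128) = -465*(830/3483 + 128) = -465*446654/3483 = -69231370/1161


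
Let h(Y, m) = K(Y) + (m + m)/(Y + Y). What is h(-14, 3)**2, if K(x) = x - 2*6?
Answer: 134689/196 ≈ 687.19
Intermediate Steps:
K(x) = -12 + x (K(x) = x - 1*12 = x - 12 = -12 + x)
h(Y, m) = -12 + Y + m/Y (h(Y, m) = (-12 + Y) + (m + m)/(Y + Y) = (-12 + Y) + (2*m)/((2*Y)) = (-12 + Y) + (2*m)*(1/(2*Y)) = (-12 + Y) + m/Y = -12 + Y + m/Y)
h(-14, 3)**2 = (-12 - 14 + 3/(-14))**2 = (-12 - 14 + 3*(-1/14))**2 = (-12 - 14 - 3/14)**2 = (-367/14)**2 = 134689/196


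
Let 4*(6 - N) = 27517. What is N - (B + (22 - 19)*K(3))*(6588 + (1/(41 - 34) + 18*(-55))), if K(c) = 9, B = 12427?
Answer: -1952332043/28 ≈ -6.9726e+7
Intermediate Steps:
N = -27493/4 (N = 6 - 1/4*27517 = 6 - 27517/4 = -27493/4 ≈ -6873.3)
N - (B + (22 - 19)*K(3))*(6588 + (1/(41 - 34) + 18*(-55))) = -27493/4 - (12427 + (22 - 19)*9)*(6588 + (1/(41 - 34) + 18*(-55))) = -27493/4 - (12427 + 3*9)*(6588 + (1/7 - 990)) = -27493/4 - (12427 + 27)*(6588 + (1/7 - 990)) = -27493/4 - 12454*(6588 - 6929/7) = -27493/4 - 12454*39187/7 = -27493/4 - 1*488034898/7 = -27493/4 - 488034898/7 = -1952332043/28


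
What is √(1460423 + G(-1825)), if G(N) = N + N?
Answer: √1456773 ≈ 1207.0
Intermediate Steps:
G(N) = 2*N
√(1460423 + G(-1825)) = √(1460423 + 2*(-1825)) = √(1460423 - 3650) = √1456773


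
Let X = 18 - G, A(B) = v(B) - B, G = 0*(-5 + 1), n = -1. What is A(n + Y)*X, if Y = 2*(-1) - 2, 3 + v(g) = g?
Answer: -54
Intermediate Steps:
v(g) = -3 + g
Y = -4 (Y = -2 - 2 = -4)
G = 0 (G = 0*(-4) = 0)
A(B) = -3 (A(B) = (-3 + B) - B = -3)
X = 18 (X = 18 - 1*0 = 18 + 0 = 18)
A(n + Y)*X = -3*18 = -54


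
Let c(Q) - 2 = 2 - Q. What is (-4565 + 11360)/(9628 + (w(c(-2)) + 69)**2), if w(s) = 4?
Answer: 6795/14957 ≈ 0.45430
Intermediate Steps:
c(Q) = 4 - Q (c(Q) = 2 + (2 - Q) = 4 - Q)
(-4565 + 11360)/(9628 + (w(c(-2)) + 69)**2) = (-4565 + 11360)/(9628 + (4 + 69)**2) = 6795/(9628 + 73**2) = 6795/(9628 + 5329) = 6795/14957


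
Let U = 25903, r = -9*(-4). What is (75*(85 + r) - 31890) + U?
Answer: 3088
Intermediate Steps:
r = 36
(75*(85 + r) - 31890) + U = (75*(85 + 36) - 31890) + 25903 = (75*121 - 31890) + 25903 = (9075 - 31890) + 25903 = -22815 + 25903 = 3088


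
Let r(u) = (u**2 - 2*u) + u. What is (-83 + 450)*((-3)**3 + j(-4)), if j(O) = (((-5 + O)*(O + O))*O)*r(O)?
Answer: -2123829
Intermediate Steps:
r(u) = u**2 - u
j(O) = 2*O**3*(-1 + O)*(-5 + O) (j(O) = (((-5 + O)*(O + O))*O)*(O*(-1 + O)) = (((-5 + O)*(2*O))*O)*(O*(-1 + O)) = ((2*O*(-5 + O))*O)*(O*(-1 + O)) = (2*O**2*(-5 + O))*(O*(-1 + O)) = 2*O**3*(-1 + O)*(-5 + O))
(-83 + 450)*((-3)**3 + j(-4)) = (-83 + 450)*((-3)**3 + 2*(-4)**3*(-1 - 4)*(-5 - 4)) = 367*(-27 + 2*(-64)*(-5)*(-9)) = 367*(-27 - 5760) = 367*(-5787) = -2123829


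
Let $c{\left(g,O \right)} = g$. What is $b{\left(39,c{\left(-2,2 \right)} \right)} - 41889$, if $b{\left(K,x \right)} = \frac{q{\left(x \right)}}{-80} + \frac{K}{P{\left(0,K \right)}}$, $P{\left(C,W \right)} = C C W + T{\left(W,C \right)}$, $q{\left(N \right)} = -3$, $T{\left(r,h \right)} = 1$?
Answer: $- \frac{3347997}{80} \approx -41850.0$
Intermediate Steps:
$P{\left(C,W \right)} = 1 + W C^{2}$ ($P{\left(C,W \right)} = C C W + 1 = C^{2} W + 1 = W C^{2} + 1 = 1 + W C^{2}$)
$b{\left(K,x \right)} = \frac{3}{80} + K$ ($b{\left(K,x \right)} = - \frac{3}{-80} + \frac{K}{1 + K 0^{2}} = \left(-3\right) \left(- \frac{1}{80}\right) + \frac{K}{1 + K 0} = \frac{3}{80} + \frac{K}{1 + 0} = \frac{3}{80} + \frac{K}{1} = \frac{3}{80} + K 1 = \frac{3}{80} + K$)
$b{\left(39,c{\left(-2,2 \right)} \right)} - 41889 = \left(\frac{3}{80} + 39\right) - 41889 = \frac{3123}{80} - 41889 = - \frac{3347997}{80}$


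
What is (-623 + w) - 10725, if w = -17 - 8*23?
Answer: -11549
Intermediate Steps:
w = -201 (w = -17 - 184 = -201)
(-623 + w) - 10725 = (-623 - 201) - 10725 = -824 - 10725 = -11549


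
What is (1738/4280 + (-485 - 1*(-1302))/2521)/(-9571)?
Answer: -3939129/51634970740 ≈ -7.6288e-5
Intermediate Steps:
(1738/4280 + (-485 - 1*(-1302))/2521)/(-9571) = (1738*(1/4280) + (-485 + 1302)*(1/2521))*(-1/9571) = (869/2140 + 817*(1/2521))*(-1/9571) = (869/2140 + 817/2521)*(-1/9571) = (3939129/5394940)*(-1/9571) = -3939129/51634970740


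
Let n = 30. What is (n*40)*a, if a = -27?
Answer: -32400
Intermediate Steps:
(n*40)*a = (30*40)*(-27) = 1200*(-27) = -32400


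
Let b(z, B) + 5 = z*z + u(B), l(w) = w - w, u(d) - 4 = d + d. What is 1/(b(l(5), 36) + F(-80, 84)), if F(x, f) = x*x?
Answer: 1/6471 ≈ 0.00015454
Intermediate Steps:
u(d) = 4 + 2*d (u(d) = 4 + (d + d) = 4 + 2*d)
F(x, f) = x²
l(w) = 0
b(z, B) = -1 + z² + 2*B (b(z, B) = -5 + (z*z + (4 + 2*B)) = -5 + (z² + (4 + 2*B)) = -5 + (4 + z² + 2*B) = -1 + z² + 2*B)
1/(b(l(5), 36) + F(-80, 84)) = 1/((-1 + 0² + 2*36) + (-80)²) = 1/((-1 + 0 + 72) + 6400) = 1/(71 + 6400) = 1/6471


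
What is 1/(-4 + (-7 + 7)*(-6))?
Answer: -¼ ≈ -0.25000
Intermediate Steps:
1/(-4 + (-7 + 7)*(-6)) = 1/(-4 + 0*(-6)) = 1/(-4 + 0) = 1/(-4) = -¼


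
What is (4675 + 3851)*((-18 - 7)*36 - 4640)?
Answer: -47234040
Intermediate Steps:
(4675 + 3851)*((-18 - 7)*36 - 4640) = 8526*(-25*36 - 4640) = 8526*(-900 - 4640) = 8526*(-5540) = -47234040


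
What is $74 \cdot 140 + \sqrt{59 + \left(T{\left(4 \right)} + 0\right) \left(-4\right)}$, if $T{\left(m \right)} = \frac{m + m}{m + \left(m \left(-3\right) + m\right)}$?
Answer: $10360 + \sqrt{67} \approx 10368.0$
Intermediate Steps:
$T{\left(m \right)} = -2$ ($T{\left(m \right)} = \frac{2 m}{m + \left(- 3 m + m\right)} = \frac{2 m}{m - 2 m} = \frac{2 m}{\left(-1\right) m} = 2 m \left(- \frac{1}{m}\right) = -2$)
$74 \cdot 140 + \sqrt{59 + \left(T{\left(4 \right)} + 0\right) \left(-4\right)} = 74 \cdot 140 + \sqrt{59 + \left(-2 + 0\right) \left(-4\right)} = 10360 + \sqrt{59 - -8} = 10360 + \sqrt{59 + 8} = 10360 + \sqrt{67}$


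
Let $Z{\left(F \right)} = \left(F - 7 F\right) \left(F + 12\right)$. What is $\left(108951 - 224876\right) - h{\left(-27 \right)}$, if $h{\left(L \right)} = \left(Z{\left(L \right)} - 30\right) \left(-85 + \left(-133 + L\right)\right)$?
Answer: $-718625$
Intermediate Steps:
$Z{\left(F \right)} = - 6 F \left(12 + F\right)$
$h{\left(L \right)} = \left(-218 + L\right) \left(-30 - 6 L \left(12 + L\right)\right)$ ($h{\left(L \right)} = \left(- 6 L \left(12 + L\right) - 30\right) \left(-85 + \left(-133 + L\right)\right) = \left(-30 - 6 L \left(12 + L\right)\right) \left(-218 + L\right) = \left(-218 + L\right) \left(-30 - 6 L \left(12 + L\right)\right)$)
$\left(108951 - 224876\right) - h{\left(-27 \right)} = \left(108951 - 224876\right) - \left(6540 - 6 \left(-27\right)^{3} + 1236 \left(-27\right)^{2} + 15666 \left(-27\right)\right) = \left(108951 - 224876\right) - \left(6540 - -118098 + 1236 \cdot 729 - 422982\right) = -115925 - \left(6540 + 118098 + 901044 - 422982\right) = -115925 - 602700 = -718625$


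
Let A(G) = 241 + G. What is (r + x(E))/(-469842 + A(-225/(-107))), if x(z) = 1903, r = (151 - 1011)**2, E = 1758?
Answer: -79340821/50247082 ≈ -1.5790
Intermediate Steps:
r = 739600 (r = (-860)**2 = 739600)
(r + x(E))/(-469842 + A(-225/(-107))) = (739600 + 1903)/(-469842 + (241 - 225/(-107))) = 741503/(-469842 + (241 - 225*(-1/107))) = 741503/(-469842 + (241 + 225/107)) = 741503/(-469842 + 26012/107) = 741503/(-50247082/107) = 741503*(-107/50247082) = -79340821/50247082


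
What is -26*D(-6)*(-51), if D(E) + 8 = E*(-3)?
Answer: 13260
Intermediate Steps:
D(E) = -8 - 3*E (D(E) = -8 + E*(-3) = -8 - 3*E)
-26*D(-6)*(-51) = -26*(-8 - 3*(-6))*(-51) = -26*(-8 + 18)*(-51) = -26*10*(-51) = -260*(-51) = 13260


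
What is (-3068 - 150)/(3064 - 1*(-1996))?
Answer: -1609/2530 ≈ -0.63597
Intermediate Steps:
(-3068 - 150)/(3064 - 1*(-1996)) = -3218/(3064 + 1996) = -3218/5060 = -3218*1/5060 = -1609/2530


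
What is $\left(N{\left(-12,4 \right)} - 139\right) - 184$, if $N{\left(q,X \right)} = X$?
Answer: $-319$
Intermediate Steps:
$\left(N{\left(-12,4 \right)} - 139\right) - 184 = \left(4 - 139\right) - 184 = -135 - 184 = -319$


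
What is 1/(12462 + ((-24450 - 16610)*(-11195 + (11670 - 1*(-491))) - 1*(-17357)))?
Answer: -1/39634141 ≈ -2.5231e-8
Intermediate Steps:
1/(12462 + ((-24450 - 16610)*(-11195 + (11670 - 1*(-491))) - 1*(-17357))) = 1/(12462 + (-41060*(-11195 + (11670 + 491)) + 17357)) = 1/(12462 + (-41060*(-11195 + 12161) + 17357)) = 1/(12462 + (-41060*966 + 17357)) = 1/(12462 + (-39663960 + 17357)) = 1/(12462 - 39646603) = 1/(-39634141) = -1/39634141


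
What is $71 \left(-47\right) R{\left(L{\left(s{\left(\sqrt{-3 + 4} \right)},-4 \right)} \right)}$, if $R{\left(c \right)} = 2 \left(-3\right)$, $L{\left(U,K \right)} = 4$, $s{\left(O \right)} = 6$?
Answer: $20022$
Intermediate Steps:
$R{\left(c \right)} = -6$
$71 \left(-47\right) R{\left(L{\left(s{\left(\sqrt{-3 + 4} \right)},-4 \right)} \right)} = 71 \left(-47\right) \left(-6\right) = \left(-3337\right) \left(-6\right) = 20022$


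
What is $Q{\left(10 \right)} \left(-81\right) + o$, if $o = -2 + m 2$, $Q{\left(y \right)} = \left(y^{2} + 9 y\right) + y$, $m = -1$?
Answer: $-16204$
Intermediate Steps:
$Q{\left(y \right)} = y^{2} + 10 y$
$o = -4$ ($o = -2 - 2 = -4$)
$Q{\left(10 \right)} \left(-81\right) + o = 10 \left(10 + 10\right) \left(-81\right) - 4 = 10 \cdot 20 \left(-81\right) - 4 = 200 \left(-81\right) - 4 = -16200 - 4 = -16204$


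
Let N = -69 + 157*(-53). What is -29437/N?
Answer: 29437/8390 ≈ 3.5086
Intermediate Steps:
N = -8390 (N = -69 - 8321 = -8390)
-29437/N = -29437/(-8390) = -29437*(-1/8390) = 29437/8390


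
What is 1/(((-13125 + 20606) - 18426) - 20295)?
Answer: -1/31240 ≈ -3.2010e-5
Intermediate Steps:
1/(((-13125 + 20606) - 18426) - 20295) = 1/((7481 - 18426) - 20295) = 1/(-10945 - 20295) = 1/(-31240) = -1/31240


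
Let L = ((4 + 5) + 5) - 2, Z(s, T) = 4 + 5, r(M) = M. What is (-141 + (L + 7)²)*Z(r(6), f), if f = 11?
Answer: 1980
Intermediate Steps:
Z(s, T) = 9
L = 12 (L = (9 + 5) - 2 = 14 - 2 = 12)
(-141 + (L + 7)²)*Z(r(6), f) = (-141 + (12 + 7)²)*9 = (-141 + 19²)*9 = (-141 + 361)*9 = 220*9 = 1980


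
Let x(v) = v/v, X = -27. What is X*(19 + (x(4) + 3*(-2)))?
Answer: -378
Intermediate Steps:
x(v) = 1
X*(19 + (x(4) + 3*(-2))) = -27*(19 + (1 + 3*(-2))) = -27*(19 + (1 - 6)) = -27*(19 - 5) = -27*14 = -378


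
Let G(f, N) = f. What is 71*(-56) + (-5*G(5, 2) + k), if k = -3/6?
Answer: -8003/2 ≈ -4001.5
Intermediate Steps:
k = -½ (k = (⅙)*(-3) = -½ ≈ -0.50000)
71*(-56) + (-5*G(5, 2) + k) = 71*(-56) + (-5*5 - ½) = -3976 + (-25 - ½) = -3976 - 51/2 = -8003/2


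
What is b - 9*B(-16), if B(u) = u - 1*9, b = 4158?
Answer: 4383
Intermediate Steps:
B(u) = -9 + u (B(u) = u - 9 = -9 + u)
b - 9*B(-16) = 4158 - 9*(-9 - 16) = 4158 - 9*(-25) = 4158 + 225 = 4383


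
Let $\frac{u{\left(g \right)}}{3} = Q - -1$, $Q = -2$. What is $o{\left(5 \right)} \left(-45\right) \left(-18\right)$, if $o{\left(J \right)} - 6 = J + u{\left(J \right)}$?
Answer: $6480$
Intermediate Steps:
$u{\left(g \right)} = -3$ ($u{\left(g \right)} = 3 \left(-2 - -1\right) = 3 \left(-2 + 1\right) = 3 \left(-1\right) = -3$)
$o{\left(J \right)} = 3 + J$ ($o{\left(J \right)} = 6 + \left(J - 3\right) = 6 + \left(-3 + J\right) = 3 + J$)
$o{\left(5 \right)} \left(-45\right) \left(-18\right) = \left(3 + 5\right) \left(-45\right) \left(-18\right) = 8 \left(-45\right) \left(-18\right) = \left(-360\right) \left(-18\right) = 6480$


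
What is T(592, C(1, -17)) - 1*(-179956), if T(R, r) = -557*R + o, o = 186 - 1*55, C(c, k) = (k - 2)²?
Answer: -149657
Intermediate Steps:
C(c, k) = (-2 + k)²
o = 131 (o = 186 - 55 = 131)
T(R, r) = 131 - 557*R (T(R, r) = -557*R + 131 = 131 - 557*R)
T(592, C(1, -17)) - 1*(-179956) = (131 - 557*592) - 1*(-179956) = (131 - 329744) + 179956 = -329613 + 179956 = -149657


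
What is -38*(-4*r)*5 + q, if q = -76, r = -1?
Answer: -836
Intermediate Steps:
-38*(-4*r)*5 + q = -38*(-4*(-1))*5 - 76 = -152*5 - 76 = -38*20 - 76 = -760 - 76 = -836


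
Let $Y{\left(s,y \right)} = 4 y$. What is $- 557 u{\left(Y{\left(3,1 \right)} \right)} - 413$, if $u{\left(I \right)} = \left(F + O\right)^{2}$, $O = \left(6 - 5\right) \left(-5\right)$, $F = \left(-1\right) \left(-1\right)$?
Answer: $-9325$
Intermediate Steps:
$F = 1$
$O = -5$ ($O = 1 \left(-5\right) = -5$)
$u{\left(I \right)} = 16$ ($u{\left(I \right)} = \left(1 - 5\right)^{2} = \left(-4\right)^{2} = 16$)
$- 557 u{\left(Y{\left(3,1 \right)} \right)} - 413 = \left(-557\right) 16 - 413 = -8912 - 413 = -9325$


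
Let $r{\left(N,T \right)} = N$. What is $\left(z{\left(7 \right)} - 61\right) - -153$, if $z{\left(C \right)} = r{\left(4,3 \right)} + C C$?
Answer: $145$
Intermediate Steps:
$z{\left(C \right)} = 4 + C^{2}$ ($z{\left(C \right)} = 4 + C C = 4 + C^{2}$)
$\left(z{\left(7 \right)} - 61\right) - -153 = \left(\left(4 + 7^{2}\right) - 61\right) - -153 = \left(\left(4 + 49\right) - 61\right) + 153 = \left(53 - 61\right) + 153 = -8 + 153 = 145$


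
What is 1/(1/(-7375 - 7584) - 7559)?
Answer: -14959/113075082 ≈ -0.00013229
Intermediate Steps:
1/(1/(-7375 - 7584) - 7559) = 1/(1/(-14959) - 7559) = 1/(-1/14959 - 7559) = 1/(-113075082/14959) = -14959/113075082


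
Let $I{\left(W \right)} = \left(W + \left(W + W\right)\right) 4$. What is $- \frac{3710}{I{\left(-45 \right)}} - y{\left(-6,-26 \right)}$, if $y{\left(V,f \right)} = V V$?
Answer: $- \frac{1573}{54} \approx -29.13$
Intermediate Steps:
$I{\left(W \right)} = 12 W$ ($I{\left(W \right)} = \left(W + 2 W\right) 4 = 3 W 4 = 12 W$)
$y{\left(V,f \right)} = V^{2}$
$- \frac{3710}{I{\left(-45 \right)}} - y{\left(-6,-26 \right)} = - \frac{3710}{12 \left(-45\right)} - \left(-6\right)^{2} = - \frac{3710}{-540} - 36 = \left(-3710\right) \left(- \frac{1}{540}\right) - 36 = \frac{371}{54} - 36 = - \frac{1573}{54}$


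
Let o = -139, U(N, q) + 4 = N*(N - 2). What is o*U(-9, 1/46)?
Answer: -13205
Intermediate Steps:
U(N, q) = -4 + N*(-2 + N) (U(N, q) = -4 + N*(N - 2) = -4 + N*(-2 + N))
o*U(-9, 1/46) = -139*(-4 + (-9)² - 2*(-9)) = -139*(-4 + 81 + 18) = -139*95 = -13205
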